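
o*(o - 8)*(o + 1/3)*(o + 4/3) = o^4 - 19*o^3/3 - 116*o^2/9 - 32*o/9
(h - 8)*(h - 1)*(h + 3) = h^3 - 6*h^2 - 19*h + 24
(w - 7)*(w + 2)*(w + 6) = w^3 + w^2 - 44*w - 84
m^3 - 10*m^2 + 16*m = m*(m - 8)*(m - 2)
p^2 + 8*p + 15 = (p + 3)*(p + 5)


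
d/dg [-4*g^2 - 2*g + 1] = -8*g - 2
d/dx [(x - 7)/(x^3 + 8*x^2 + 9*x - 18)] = (x^3 + 8*x^2 + 9*x - (x - 7)*(3*x^2 + 16*x + 9) - 18)/(x^3 + 8*x^2 + 9*x - 18)^2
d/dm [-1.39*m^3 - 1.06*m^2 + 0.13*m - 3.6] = -4.17*m^2 - 2.12*m + 0.13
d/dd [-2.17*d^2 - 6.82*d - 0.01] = -4.34*d - 6.82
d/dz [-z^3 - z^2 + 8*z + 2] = -3*z^2 - 2*z + 8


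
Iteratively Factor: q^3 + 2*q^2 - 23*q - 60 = (q + 4)*(q^2 - 2*q - 15) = (q - 5)*(q + 4)*(q + 3)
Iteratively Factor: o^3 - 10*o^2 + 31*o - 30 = (o - 5)*(o^2 - 5*o + 6) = (o - 5)*(o - 3)*(o - 2)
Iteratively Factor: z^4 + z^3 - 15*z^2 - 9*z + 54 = (z - 3)*(z^3 + 4*z^2 - 3*z - 18) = (z - 3)*(z + 3)*(z^2 + z - 6) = (z - 3)*(z - 2)*(z + 3)*(z + 3)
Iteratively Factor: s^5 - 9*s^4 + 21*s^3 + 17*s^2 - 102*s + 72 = (s - 4)*(s^4 - 5*s^3 + s^2 + 21*s - 18) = (s - 4)*(s - 3)*(s^3 - 2*s^2 - 5*s + 6) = (s - 4)*(s - 3)*(s - 1)*(s^2 - s - 6) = (s - 4)*(s - 3)*(s - 1)*(s + 2)*(s - 3)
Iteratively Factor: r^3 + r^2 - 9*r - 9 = (r + 3)*(r^2 - 2*r - 3) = (r + 1)*(r + 3)*(r - 3)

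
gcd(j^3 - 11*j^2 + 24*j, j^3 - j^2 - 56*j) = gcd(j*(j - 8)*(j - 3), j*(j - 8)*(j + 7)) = j^2 - 8*j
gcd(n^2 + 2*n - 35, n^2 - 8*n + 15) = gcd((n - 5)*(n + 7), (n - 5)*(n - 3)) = n - 5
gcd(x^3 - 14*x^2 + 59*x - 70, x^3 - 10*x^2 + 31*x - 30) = x^2 - 7*x + 10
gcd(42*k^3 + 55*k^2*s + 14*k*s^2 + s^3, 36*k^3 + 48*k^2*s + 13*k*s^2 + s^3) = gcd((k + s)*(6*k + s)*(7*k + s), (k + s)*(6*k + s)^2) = 6*k^2 + 7*k*s + s^2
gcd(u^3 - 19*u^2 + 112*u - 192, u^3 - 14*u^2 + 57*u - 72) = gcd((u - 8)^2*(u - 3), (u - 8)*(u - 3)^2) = u^2 - 11*u + 24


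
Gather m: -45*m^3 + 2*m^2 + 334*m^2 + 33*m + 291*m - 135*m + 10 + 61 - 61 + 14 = -45*m^3 + 336*m^2 + 189*m + 24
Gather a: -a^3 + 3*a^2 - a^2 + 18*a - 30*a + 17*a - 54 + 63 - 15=-a^3 + 2*a^2 + 5*a - 6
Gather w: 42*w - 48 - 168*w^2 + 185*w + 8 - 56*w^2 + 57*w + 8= -224*w^2 + 284*w - 32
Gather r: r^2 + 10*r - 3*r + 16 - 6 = r^2 + 7*r + 10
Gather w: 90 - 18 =72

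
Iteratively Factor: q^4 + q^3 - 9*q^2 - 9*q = (q - 3)*(q^3 + 4*q^2 + 3*q) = (q - 3)*(q + 1)*(q^2 + 3*q) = (q - 3)*(q + 1)*(q + 3)*(q)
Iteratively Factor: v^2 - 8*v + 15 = (v - 3)*(v - 5)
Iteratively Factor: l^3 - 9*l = (l)*(l^2 - 9) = l*(l - 3)*(l + 3)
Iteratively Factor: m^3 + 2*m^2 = (m + 2)*(m^2) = m*(m + 2)*(m)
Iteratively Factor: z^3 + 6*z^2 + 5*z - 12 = (z - 1)*(z^2 + 7*z + 12) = (z - 1)*(z + 3)*(z + 4)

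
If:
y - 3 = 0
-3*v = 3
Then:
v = -1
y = 3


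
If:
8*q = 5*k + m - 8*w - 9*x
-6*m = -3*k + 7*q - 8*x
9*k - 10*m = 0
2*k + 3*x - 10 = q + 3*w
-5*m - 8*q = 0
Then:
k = -51200/13121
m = -46080/13121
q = 28800/13121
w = -77630/13121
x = 9840/13121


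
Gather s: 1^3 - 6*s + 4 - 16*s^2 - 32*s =-16*s^2 - 38*s + 5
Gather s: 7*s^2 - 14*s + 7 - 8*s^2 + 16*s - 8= -s^2 + 2*s - 1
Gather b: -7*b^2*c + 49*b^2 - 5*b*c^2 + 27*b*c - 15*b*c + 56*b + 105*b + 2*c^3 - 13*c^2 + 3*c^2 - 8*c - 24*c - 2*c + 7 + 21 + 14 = b^2*(49 - 7*c) + b*(-5*c^2 + 12*c + 161) + 2*c^3 - 10*c^2 - 34*c + 42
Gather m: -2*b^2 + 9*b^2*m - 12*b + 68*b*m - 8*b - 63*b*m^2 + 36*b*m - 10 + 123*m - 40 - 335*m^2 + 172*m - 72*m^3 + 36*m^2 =-2*b^2 - 20*b - 72*m^3 + m^2*(-63*b - 299) + m*(9*b^2 + 104*b + 295) - 50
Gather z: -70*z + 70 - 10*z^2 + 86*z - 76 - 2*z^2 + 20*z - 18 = -12*z^2 + 36*z - 24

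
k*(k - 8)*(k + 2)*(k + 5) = k^4 - k^3 - 46*k^2 - 80*k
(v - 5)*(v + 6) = v^2 + v - 30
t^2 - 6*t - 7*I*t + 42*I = (t - 6)*(t - 7*I)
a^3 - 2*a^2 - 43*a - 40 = (a - 8)*(a + 1)*(a + 5)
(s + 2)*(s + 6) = s^2 + 8*s + 12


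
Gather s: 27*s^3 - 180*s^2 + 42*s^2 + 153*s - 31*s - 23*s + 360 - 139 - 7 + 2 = 27*s^3 - 138*s^2 + 99*s + 216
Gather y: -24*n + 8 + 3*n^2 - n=3*n^2 - 25*n + 8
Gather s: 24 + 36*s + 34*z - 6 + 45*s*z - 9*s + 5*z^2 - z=s*(45*z + 27) + 5*z^2 + 33*z + 18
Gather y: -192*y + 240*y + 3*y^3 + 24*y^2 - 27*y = 3*y^3 + 24*y^2 + 21*y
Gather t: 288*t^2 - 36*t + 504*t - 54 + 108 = 288*t^2 + 468*t + 54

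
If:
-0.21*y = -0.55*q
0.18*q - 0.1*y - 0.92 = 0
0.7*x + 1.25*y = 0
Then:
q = -11.23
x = 52.53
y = -29.42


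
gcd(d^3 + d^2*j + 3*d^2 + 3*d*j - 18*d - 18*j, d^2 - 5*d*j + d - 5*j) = 1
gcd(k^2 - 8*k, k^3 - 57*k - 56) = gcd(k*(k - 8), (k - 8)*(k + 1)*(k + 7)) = k - 8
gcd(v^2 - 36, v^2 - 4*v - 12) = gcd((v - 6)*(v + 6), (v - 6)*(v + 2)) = v - 6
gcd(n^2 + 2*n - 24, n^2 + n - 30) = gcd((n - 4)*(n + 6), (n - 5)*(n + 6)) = n + 6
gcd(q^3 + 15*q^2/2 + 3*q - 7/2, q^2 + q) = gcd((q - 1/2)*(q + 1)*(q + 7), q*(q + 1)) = q + 1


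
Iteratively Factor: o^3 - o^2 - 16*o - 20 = (o - 5)*(o^2 + 4*o + 4) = (o - 5)*(o + 2)*(o + 2)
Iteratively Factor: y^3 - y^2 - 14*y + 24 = (y - 3)*(y^2 + 2*y - 8) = (y - 3)*(y + 4)*(y - 2)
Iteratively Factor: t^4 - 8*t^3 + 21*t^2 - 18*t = (t - 3)*(t^3 - 5*t^2 + 6*t) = (t - 3)^2*(t^2 - 2*t) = (t - 3)^2*(t - 2)*(t)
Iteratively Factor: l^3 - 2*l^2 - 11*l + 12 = (l + 3)*(l^2 - 5*l + 4) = (l - 4)*(l + 3)*(l - 1)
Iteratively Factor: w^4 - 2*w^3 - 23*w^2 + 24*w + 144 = (w + 3)*(w^3 - 5*w^2 - 8*w + 48) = (w + 3)^2*(w^2 - 8*w + 16) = (w - 4)*(w + 3)^2*(w - 4)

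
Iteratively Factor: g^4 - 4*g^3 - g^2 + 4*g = (g + 1)*(g^3 - 5*g^2 + 4*g) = (g - 4)*(g + 1)*(g^2 - g) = (g - 4)*(g - 1)*(g + 1)*(g)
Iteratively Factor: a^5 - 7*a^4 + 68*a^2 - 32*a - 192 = (a + 2)*(a^4 - 9*a^3 + 18*a^2 + 32*a - 96) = (a - 4)*(a + 2)*(a^3 - 5*a^2 - 2*a + 24) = (a - 4)*(a + 2)^2*(a^2 - 7*a + 12) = (a - 4)^2*(a + 2)^2*(a - 3)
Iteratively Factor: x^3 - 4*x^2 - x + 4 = (x - 4)*(x^2 - 1) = (x - 4)*(x - 1)*(x + 1)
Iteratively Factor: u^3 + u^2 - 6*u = (u - 2)*(u^2 + 3*u) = (u - 2)*(u + 3)*(u)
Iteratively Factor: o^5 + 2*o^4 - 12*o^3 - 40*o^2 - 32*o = (o - 4)*(o^4 + 6*o^3 + 12*o^2 + 8*o) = (o - 4)*(o + 2)*(o^3 + 4*o^2 + 4*o) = (o - 4)*(o + 2)^2*(o^2 + 2*o) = o*(o - 4)*(o + 2)^2*(o + 2)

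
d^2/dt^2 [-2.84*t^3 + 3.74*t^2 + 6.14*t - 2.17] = 7.48 - 17.04*t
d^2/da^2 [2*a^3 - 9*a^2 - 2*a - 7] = 12*a - 18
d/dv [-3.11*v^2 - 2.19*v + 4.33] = -6.22*v - 2.19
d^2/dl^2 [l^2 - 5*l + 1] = 2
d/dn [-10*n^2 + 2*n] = 2 - 20*n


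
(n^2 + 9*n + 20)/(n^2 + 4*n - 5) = (n + 4)/(n - 1)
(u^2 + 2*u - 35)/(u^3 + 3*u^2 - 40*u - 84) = (u - 5)/(u^2 - 4*u - 12)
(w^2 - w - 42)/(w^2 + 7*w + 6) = (w - 7)/(w + 1)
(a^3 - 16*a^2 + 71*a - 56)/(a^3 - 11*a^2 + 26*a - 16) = (a - 7)/(a - 2)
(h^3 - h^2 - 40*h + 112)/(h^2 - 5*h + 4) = (h^2 + 3*h - 28)/(h - 1)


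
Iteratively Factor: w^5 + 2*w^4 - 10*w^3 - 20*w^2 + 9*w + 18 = (w - 3)*(w^4 + 5*w^3 + 5*w^2 - 5*w - 6) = (w - 3)*(w + 2)*(w^3 + 3*w^2 - w - 3) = (w - 3)*(w + 1)*(w + 2)*(w^2 + 2*w - 3) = (w - 3)*(w - 1)*(w + 1)*(w + 2)*(w + 3)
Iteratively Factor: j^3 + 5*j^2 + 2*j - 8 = (j + 4)*(j^2 + j - 2) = (j + 2)*(j + 4)*(j - 1)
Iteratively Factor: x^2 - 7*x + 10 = (x - 2)*(x - 5)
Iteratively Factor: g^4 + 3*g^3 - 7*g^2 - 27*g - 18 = (g - 3)*(g^3 + 6*g^2 + 11*g + 6) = (g - 3)*(g + 2)*(g^2 + 4*g + 3) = (g - 3)*(g + 1)*(g + 2)*(g + 3)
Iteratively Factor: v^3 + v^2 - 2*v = (v)*(v^2 + v - 2) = v*(v - 1)*(v + 2)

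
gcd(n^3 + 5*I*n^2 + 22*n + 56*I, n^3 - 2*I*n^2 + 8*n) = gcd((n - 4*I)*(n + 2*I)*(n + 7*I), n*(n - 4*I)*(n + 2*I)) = n^2 - 2*I*n + 8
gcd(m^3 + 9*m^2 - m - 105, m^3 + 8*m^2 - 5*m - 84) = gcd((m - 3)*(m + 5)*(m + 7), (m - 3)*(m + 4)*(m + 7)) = m^2 + 4*m - 21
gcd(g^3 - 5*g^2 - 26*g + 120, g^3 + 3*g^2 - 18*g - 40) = g^2 + g - 20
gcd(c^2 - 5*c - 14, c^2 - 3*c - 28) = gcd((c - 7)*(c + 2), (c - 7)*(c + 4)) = c - 7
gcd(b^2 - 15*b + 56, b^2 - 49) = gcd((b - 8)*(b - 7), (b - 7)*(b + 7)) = b - 7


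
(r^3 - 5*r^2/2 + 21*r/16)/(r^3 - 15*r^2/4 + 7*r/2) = (r - 3/4)/(r - 2)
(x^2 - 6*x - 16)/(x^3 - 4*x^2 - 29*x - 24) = (x + 2)/(x^2 + 4*x + 3)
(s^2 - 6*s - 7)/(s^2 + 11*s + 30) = (s^2 - 6*s - 7)/(s^2 + 11*s + 30)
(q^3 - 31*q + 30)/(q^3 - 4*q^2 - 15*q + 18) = (q^2 + q - 30)/(q^2 - 3*q - 18)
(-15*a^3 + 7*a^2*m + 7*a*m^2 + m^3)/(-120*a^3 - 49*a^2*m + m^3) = (a - m)/(8*a - m)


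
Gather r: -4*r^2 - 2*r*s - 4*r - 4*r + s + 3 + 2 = -4*r^2 + r*(-2*s - 8) + s + 5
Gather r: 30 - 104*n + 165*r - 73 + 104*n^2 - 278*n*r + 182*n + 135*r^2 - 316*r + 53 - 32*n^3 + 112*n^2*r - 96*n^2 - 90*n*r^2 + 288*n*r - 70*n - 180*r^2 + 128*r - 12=-32*n^3 + 8*n^2 + 8*n + r^2*(-90*n - 45) + r*(112*n^2 + 10*n - 23) - 2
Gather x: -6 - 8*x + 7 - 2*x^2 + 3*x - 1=-2*x^2 - 5*x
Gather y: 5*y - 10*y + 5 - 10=-5*y - 5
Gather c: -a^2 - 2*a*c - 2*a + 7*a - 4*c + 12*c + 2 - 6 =-a^2 + 5*a + c*(8 - 2*a) - 4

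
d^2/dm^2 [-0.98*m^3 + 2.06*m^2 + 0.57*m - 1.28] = 4.12 - 5.88*m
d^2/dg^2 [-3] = 0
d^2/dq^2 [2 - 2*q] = 0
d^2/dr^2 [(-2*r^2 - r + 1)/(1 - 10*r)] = -176/(1000*r^3 - 300*r^2 + 30*r - 1)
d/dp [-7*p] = -7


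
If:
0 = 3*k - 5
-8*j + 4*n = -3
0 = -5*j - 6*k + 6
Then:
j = -4/5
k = 5/3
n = -47/20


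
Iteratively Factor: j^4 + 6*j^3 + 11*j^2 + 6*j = (j + 2)*(j^3 + 4*j^2 + 3*j) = (j + 2)*(j + 3)*(j^2 + j) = j*(j + 2)*(j + 3)*(j + 1)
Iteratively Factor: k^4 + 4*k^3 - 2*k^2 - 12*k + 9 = (k + 3)*(k^3 + k^2 - 5*k + 3) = (k + 3)^2*(k^2 - 2*k + 1) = (k - 1)*(k + 3)^2*(k - 1)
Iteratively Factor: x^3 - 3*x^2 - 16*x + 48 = (x - 4)*(x^2 + x - 12) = (x - 4)*(x - 3)*(x + 4)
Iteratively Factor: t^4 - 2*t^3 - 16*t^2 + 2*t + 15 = (t - 1)*(t^3 - t^2 - 17*t - 15) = (t - 1)*(t + 3)*(t^2 - 4*t - 5) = (t - 5)*(t - 1)*(t + 3)*(t + 1)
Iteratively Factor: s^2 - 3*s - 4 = (s + 1)*(s - 4)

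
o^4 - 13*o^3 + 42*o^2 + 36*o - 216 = (o - 6)^2*(o - 3)*(o + 2)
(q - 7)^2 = q^2 - 14*q + 49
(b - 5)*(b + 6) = b^2 + b - 30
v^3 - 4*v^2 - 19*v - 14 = (v - 7)*(v + 1)*(v + 2)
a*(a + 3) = a^2 + 3*a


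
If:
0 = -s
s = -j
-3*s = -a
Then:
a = 0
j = 0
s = 0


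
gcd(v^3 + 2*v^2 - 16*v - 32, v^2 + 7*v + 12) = v + 4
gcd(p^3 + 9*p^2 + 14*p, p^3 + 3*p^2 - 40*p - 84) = p^2 + 9*p + 14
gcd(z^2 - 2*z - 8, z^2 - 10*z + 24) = z - 4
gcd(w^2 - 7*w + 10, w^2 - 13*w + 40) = w - 5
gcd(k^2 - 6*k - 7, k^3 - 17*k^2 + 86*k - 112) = k - 7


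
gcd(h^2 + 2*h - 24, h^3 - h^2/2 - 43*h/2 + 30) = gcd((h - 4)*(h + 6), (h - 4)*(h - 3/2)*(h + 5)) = h - 4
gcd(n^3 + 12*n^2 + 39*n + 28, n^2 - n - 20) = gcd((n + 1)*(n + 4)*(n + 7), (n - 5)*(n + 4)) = n + 4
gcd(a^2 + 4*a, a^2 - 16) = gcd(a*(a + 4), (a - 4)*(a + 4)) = a + 4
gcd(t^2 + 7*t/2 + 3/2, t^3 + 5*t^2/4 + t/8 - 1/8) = t + 1/2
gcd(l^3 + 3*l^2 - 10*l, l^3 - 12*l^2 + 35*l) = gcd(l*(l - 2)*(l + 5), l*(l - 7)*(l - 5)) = l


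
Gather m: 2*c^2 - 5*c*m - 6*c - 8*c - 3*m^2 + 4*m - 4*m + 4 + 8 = 2*c^2 - 5*c*m - 14*c - 3*m^2 + 12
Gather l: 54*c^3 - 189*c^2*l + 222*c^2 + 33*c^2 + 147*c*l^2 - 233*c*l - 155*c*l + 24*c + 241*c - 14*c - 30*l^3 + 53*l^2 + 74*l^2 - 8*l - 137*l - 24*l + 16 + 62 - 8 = 54*c^3 + 255*c^2 + 251*c - 30*l^3 + l^2*(147*c + 127) + l*(-189*c^2 - 388*c - 169) + 70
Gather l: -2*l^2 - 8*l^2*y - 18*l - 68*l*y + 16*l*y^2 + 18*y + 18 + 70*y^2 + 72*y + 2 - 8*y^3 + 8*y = l^2*(-8*y - 2) + l*(16*y^2 - 68*y - 18) - 8*y^3 + 70*y^2 + 98*y + 20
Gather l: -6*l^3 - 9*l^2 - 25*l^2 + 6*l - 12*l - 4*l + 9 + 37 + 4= -6*l^3 - 34*l^2 - 10*l + 50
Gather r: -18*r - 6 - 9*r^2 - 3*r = -9*r^2 - 21*r - 6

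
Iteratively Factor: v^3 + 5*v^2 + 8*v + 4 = (v + 1)*(v^2 + 4*v + 4) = (v + 1)*(v + 2)*(v + 2)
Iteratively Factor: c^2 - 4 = (c - 2)*(c + 2)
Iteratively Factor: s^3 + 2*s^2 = (s)*(s^2 + 2*s) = s*(s + 2)*(s)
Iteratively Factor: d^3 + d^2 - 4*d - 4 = (d + 1)*(d^2 - 4) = (d + 1)*(d + 2)*(d - 2)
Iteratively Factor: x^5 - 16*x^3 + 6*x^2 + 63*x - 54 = (x + 3)*(x^4 - 3*x^3 - 7*x^2 + 27*x - 18) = (x - 3)*(x + 3)*(x^3 - 7*x + 6) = (x - 3)*(x - 2)*(x + 3)*(x^2 + 2*x - 3) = (x - 3)*(x - 2)*(x - 1)*(x + 3)*(x + 3)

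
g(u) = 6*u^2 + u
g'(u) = 12*u + 1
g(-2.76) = 42.95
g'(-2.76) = -32.12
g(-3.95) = 89.66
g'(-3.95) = -46.40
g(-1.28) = 8.55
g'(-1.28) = -14.36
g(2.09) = 28.30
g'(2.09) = 26.08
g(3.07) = 59.62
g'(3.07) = 37.84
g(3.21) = 65.03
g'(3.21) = 39.52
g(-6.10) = 217.16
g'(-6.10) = -72.20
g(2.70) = 46.44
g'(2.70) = 33.40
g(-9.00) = 477.00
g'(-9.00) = -107.00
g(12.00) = 876.00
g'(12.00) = 145.00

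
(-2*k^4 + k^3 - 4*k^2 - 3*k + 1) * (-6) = 12*k^4 - 6*k^3 + 24*k^2 + 18*k - 6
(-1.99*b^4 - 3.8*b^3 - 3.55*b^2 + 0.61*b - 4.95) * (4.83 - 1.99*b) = 3.9601*b^5 - 2.0497*b^4 - 11.2895*b^3 - 18.3604*b^2 + 12.7968*b - 23.9085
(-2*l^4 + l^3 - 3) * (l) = -2*l^5 + l^4 - 3*l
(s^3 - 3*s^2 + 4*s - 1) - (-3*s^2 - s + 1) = s^3 + 5*s - 2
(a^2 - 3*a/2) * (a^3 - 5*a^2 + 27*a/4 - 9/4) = a^5 - 13*a^4/2 + 57*a^3/4 - 99*a^2/8 + 27*a/8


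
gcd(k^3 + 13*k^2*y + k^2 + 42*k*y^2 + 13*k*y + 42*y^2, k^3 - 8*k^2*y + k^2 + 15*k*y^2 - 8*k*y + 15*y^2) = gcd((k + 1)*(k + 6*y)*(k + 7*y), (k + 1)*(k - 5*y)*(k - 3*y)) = k + 1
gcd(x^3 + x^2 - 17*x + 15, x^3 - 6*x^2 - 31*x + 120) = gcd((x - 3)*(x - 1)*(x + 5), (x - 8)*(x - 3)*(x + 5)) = x^2 + 2*x - 15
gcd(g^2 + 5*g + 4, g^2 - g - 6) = 1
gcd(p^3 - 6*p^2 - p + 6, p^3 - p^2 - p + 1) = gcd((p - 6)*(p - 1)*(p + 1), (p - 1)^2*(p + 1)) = p^2 - 1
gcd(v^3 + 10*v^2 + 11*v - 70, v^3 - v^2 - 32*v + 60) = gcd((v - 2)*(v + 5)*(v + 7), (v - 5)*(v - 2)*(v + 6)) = v - 2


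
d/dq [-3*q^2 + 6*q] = 6 - 6*q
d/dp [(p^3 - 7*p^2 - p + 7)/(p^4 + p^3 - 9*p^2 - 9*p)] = (-p^4 + 16*p^3 - 30*p^2 + 63)/(p^2*(p^4 - 18*p^2 + 81))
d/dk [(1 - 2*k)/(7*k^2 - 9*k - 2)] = (14*k^2 - 14*k + 13)/(49*k^4 - 126*k^3 + 53*k^2 + 36*k + 4)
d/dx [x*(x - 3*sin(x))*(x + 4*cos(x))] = -x*(x - 3*sin(x))*(4*sin(x) - 1) - x*(x + 4*cos(x))*(3*cos(x) - 1) + (x - 3*sin(x))*(x + 4*cos(x))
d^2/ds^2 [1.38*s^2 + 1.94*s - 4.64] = 2.76000000000000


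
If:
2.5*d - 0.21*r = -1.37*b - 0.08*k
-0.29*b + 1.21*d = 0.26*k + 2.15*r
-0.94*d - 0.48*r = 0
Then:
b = 1.82565970225545*r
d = -0.51063829787234*r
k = -12.6819755926139*r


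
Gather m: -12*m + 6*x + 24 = -12*m + 6*x + 24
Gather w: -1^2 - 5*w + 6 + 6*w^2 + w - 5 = 6*w^2 - 4*w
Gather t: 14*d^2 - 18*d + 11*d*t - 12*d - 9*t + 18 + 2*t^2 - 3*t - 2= 14*d^2 - 30*d + 2*t^2 + t*(11*d - 12) + 16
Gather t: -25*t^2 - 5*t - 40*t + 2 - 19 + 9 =-25*t^2 - 45*t - 8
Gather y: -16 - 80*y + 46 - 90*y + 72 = 102 - 170*y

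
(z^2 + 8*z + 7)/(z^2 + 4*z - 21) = (z + 1)/(z - 3)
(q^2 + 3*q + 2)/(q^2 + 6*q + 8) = (q + 1)/(q + 4)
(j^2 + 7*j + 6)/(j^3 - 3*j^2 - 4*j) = (j + 6)/(j*(j - 4))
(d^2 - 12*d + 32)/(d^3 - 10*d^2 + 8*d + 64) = 1/(d + 2)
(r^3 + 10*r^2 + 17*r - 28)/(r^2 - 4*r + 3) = (r^2 + 11*r + 28)/(r - 3)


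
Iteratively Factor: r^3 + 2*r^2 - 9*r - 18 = (r - 3)*(r^2 + 5*r + 6) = (r - 3)*(r + 2)*(r + 3)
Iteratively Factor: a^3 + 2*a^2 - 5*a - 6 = (a + 3)*(a^2 - a - 2) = (a - 2)*(a + 3)*(a + 1)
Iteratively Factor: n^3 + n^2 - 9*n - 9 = (n + 1)*(n^2 - 9) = (n + 1)*(n + 3)*(n - 3)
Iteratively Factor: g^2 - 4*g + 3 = (g - 3)*(g - 1)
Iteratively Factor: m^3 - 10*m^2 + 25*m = (m - 5)*(m^2 - 5*m) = m*(m - 5)*(m - 5)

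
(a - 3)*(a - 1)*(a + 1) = a^3 - 3*a^2 - a + 3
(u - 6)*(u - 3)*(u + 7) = u^3 - 2*u^2 - 45*u + 126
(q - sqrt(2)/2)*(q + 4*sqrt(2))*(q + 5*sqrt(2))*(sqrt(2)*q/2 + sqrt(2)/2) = sqrt(2)*q^4/2 + sqrt(2)*q^3/2 + 17*q^3/2 + 17*q^2/2 + 31*sqrt(2)*q^2/2 - 20*q + 31*sqrt(2)*q/2 - 20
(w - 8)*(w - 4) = w^2 - 12*w + 32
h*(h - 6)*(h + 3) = h^3 - 3*h^2 - 18*h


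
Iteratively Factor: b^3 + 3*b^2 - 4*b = (b - 1)*(b^2 + 4*b) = b*(b - 1)*(b + 4)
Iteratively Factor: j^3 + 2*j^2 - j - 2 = (j - 1)*(j^2 + 3*j + 2) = (j - 1)*(j + 1)*(j + 2)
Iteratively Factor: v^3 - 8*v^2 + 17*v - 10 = (v - 2)*(v^2 - 6*v + 5) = (v - 2)*(v - 1)*(v - 5)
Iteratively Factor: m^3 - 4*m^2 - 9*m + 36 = (m + 3)*(m^2 - 7*m + 12) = (m - 3)*(m + 3)*(m - 4)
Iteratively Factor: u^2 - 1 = (u + 1)*(u - 1)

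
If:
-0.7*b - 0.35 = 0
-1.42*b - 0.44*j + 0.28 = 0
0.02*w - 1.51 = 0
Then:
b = -0.50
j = 2.25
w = 75.50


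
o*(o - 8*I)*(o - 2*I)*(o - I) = o^4 - 11*I*o^3 - 26*o^2 + 16*I*o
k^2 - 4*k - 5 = (k - 5)*(k + 1)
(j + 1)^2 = j^2 + 2*j + 1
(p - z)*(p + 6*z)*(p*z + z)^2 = p^4*z^2 + 5*p^3*z^3 + 2*p^3*z^2 - 6*p^2*z^4 + 10*p^2*z^3 + p^2*z^2 - 12*p*z^4 + 5*p*z^3 - 6*z^4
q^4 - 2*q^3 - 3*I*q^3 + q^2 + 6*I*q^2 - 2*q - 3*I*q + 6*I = (q - 2)*(q - 3*I)*(q - I)*(q + I)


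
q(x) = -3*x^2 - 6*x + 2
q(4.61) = -89.42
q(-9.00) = -187.00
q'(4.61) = -33.66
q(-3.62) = -15.59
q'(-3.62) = 15.72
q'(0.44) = -8.64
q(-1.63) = 3.81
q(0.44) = -1.22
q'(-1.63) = 3.78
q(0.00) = 2.00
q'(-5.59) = 27.54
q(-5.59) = -58.20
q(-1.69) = 3.57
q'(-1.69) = 4.14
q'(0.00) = -6.00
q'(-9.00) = 48.00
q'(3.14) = -24.84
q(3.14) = -46.42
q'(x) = -6*x - 6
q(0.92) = -6.06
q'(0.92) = -11.52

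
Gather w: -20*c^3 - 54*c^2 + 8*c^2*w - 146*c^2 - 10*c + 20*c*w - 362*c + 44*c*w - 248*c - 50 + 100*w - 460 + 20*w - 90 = -20*c^3 - 200*c^2 - 620*c + w*(8*c^2 + 64*c + 120) - 600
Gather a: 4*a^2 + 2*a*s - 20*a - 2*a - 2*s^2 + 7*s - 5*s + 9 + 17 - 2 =4*a^2 + a*(2*s - 22) - 2*s^2 + 2*s + 24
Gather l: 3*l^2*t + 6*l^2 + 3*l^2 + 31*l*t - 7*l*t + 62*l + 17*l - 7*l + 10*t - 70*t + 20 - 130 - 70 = l^2*(3*t + 9) + l*(24*t + 72) - 60*t - 180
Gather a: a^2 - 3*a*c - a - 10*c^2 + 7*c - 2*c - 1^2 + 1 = a^2 + a*(-3*c - 1) - 10*c^2 + 5*c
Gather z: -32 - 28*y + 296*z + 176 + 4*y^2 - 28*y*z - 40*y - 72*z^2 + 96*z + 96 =4*y^2 - 68*y - 72*z^2 + z*(392 - 28*y) + 240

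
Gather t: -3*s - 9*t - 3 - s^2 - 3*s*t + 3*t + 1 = -s^2 - 3*s + t*(-3*s - 6) - 2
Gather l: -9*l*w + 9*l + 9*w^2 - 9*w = l*(9 - 9*w) + 9*w^2 - 9*w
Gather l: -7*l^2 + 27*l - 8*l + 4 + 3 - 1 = -7*l^2 + 19*l + 6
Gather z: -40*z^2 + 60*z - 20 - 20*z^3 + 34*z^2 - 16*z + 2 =-20*z^3 - 6*z^2 + 44*z - 18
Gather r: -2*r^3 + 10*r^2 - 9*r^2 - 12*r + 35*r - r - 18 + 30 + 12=-2*r^3 + r^2 + 22*r + 24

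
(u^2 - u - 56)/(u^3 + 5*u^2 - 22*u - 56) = (u - 8)/(u^2 - 2*u - 8)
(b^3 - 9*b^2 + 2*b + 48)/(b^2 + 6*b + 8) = (b^2 - 11*b + 24)/(b + 4)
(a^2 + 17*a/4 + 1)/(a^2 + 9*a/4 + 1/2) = (a + 4)/(a + 2)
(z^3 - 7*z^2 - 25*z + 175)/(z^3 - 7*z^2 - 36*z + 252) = (z^2 - 25)/(z^2 - 36)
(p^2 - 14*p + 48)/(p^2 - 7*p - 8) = (p - 6)/(p + 1)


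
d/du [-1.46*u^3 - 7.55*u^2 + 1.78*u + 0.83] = -4.38*u^2 - 15.1*u + 1.78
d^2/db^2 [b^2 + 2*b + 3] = 2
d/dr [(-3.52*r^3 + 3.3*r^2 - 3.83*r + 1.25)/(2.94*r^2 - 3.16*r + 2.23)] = (-10.3488*r^4 + 22.2464*r^3 - 22.7166*r^2 + 7.368*r - 4.5909)/(8.6436*r^4 - 18.5808*r^3 + 23.098*r^2 - 14.0936*r + 4.9729)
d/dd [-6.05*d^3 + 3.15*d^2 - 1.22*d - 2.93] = -18.15*d^2 + 6.3*d - 1.22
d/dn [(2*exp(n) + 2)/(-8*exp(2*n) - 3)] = 2*(16*(exp(n) + 1)*exp(n) - 8*exp(2*n) - 3)*exp(n)/(8*exp(2*n) + 3)^2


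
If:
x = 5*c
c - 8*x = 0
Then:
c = 0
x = 0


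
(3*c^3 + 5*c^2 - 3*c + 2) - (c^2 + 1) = 3*c^3 + 4*c^2 - 3*c + 1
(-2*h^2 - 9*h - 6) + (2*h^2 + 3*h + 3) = -6*h - 3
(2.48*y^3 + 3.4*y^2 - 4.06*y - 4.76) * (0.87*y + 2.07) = 2.1576*y^4 + 8.0916*y^3 + 3.5058*y^2 - 12.5454*y - 9.8532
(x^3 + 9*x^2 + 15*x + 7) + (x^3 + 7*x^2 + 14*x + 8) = 2*x^3 + 16*x^2 + 29*x + 15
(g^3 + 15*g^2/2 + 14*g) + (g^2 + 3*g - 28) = g^3 + 17*g^2/2 + 17*g - 28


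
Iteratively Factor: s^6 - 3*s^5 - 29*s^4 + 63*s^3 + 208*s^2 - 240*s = (s - 1)*(s^5 - 2*s^4 - 31*s^3 + 32*s^2 + 240*s) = (s - 5)*(s - 1)*(s^4 + 3*s^3 - 16*s^2 - 48*s) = s*(s - 5)*(s - 1)*(s^3 + 3*s^2 - 16*s - 48) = s*(s - 5)*(s - 4)*(s - 1)*(s^2 + 7*s + 12) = s*(s - 5)*(s - 4)*(s - 1)*(s + 4)*(s + 3)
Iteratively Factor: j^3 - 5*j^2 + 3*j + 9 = (j - 3)*(j^2 - 2*j - 3) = (j - 3)*(j + 1)*(j - 3)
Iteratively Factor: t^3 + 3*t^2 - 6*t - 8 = (t + 4)*(t^2 - t - 2) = (t - 2)*(t + 4)*(t + 1)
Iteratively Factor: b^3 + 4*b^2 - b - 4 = (b + 4)*(b^2 - 1) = (b + 1)*(b + 4)*(b - 1)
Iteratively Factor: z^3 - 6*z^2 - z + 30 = (z - 5)*(z^2 - z - 6) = (z - 5)*(z + 2)*(z - 3)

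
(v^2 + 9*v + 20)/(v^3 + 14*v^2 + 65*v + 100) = 1/(v + 5)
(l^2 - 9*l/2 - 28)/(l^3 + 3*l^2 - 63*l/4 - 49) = 2*(l - 8)/(2*l^2 - l - 28)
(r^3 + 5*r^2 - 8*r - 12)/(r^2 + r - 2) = (r^3 + 5*r^2 - 8*r - 12)/(r^2 + r - 2)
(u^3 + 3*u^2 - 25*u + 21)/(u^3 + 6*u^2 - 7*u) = (u - 3)/u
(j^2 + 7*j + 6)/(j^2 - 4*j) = (j^2 + 7*j + 6)/(j*(j - 4))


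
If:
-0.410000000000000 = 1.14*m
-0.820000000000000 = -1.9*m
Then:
No Solution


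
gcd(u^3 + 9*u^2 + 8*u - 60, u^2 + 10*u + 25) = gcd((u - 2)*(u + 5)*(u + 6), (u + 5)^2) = u + 5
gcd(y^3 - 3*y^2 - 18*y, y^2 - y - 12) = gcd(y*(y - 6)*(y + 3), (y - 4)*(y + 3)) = y + 3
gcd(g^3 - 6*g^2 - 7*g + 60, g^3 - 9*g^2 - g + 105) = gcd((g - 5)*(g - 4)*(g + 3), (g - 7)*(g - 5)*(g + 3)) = g^2 - 2*g - 15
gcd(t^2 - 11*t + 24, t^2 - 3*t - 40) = t - 8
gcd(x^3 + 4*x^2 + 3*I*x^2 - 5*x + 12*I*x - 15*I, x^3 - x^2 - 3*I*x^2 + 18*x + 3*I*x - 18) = x^2 + x*(-1 + 3*I) - 3*I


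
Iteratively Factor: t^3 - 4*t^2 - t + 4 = (t - 1)*(t^2 - 3*t - 4) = (t - 1)*(t + 1)*(t - 4)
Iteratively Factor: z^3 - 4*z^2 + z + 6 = (z + 1)*(z^2 - 5*z + 6) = (z - 2)*(z + 1)*(z - 3)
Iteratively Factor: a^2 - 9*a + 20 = (a - 4)*(a - 5)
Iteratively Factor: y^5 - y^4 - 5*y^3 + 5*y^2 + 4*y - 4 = (y + 1)*(y^4 - 2*y^3 - 3*y^2 + 8*y - 4) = (y - 1)*(y + 1)*(y^3 - y^2 - 4*y + 4) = (y - 1)^2*(y + 1)*(y^2 - 4) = (y - 1)^2*(y + 1)*(y + 2)*(y - 2)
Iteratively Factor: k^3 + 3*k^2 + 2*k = (k)*(k^2 + 3*k + 2) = k*(k + 1)*(k + 2)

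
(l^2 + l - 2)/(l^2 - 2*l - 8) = (l - 1)/(l - 4)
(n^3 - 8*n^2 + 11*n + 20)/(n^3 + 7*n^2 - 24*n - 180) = (n^2 - 3*n - 4)/(n^2 + 12*n + 36)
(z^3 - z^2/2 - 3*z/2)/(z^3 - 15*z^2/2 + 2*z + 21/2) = z/(z - 7)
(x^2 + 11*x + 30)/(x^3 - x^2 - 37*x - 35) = (x + 6)/(x^2 - 6*x - 7)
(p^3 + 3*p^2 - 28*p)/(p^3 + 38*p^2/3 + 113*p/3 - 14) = 3*p*(p - 4)/(3*p^2 + 17*p - 6)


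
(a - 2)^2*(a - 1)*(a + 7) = a^4 + 2*a^3 - 27*a^2 + 52*a - 28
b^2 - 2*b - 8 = (b - 4)*(b + 2)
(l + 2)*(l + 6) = l^2 + 8*l + 12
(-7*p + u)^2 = 49*p^2 - 14*p*u + u^2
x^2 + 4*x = x*(x + 4)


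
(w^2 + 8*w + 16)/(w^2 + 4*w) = (w + 4)/w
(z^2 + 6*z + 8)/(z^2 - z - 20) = (z + 2)/(z - 5)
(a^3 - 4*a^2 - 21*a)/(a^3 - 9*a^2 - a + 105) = a/(a - 5)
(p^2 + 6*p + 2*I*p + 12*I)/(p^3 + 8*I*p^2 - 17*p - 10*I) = (p + 6)/(p^2 + 6*I*p - 5)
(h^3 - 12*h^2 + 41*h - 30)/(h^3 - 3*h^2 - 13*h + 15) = (h - 6)/(h + 3)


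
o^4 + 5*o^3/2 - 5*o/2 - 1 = (o - 1)*(o + 1/2)*(o + 1)*(o + 2)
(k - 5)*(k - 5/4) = k^2 - 25*k/4 + 25/4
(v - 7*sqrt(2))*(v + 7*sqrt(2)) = v^2 - 98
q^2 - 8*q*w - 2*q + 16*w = (q - 2)*(q - 8*w)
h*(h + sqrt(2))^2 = h^3 + 2*sqrt(2)*h^2 + 2*h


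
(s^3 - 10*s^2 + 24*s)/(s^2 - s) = (s^2 - 10*s + 24)/(s - 1)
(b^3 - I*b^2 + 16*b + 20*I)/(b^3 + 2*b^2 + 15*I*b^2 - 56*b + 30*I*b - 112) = (b^3 - I*b^2 + 16*b + 20*I)/(b^3 + b^2*(2 + 15*I) + b*(-56 + 30*I) - 112)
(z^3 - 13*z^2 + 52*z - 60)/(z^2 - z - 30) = (z^2 - 7*z + 10)/(z + 5)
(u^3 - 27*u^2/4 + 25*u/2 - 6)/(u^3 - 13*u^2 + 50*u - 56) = (u - 3/4)/(u - 7)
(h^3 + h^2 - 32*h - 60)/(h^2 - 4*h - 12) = h + 5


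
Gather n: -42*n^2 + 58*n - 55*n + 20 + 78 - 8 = -42*n^2 + 3*n + 90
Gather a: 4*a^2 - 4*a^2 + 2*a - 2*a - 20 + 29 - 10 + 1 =0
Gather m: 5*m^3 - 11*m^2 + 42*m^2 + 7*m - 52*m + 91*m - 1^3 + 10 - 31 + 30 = 5*m^3 + 31*m^2 + 46*m + 8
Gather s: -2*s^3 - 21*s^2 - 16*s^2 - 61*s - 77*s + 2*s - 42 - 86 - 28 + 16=-2*s^3 - 37*s^2 - 136*s - 140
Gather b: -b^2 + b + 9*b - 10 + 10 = -b^2 + 10*b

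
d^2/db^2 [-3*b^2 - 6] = -6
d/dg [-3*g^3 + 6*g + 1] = 6 - 9*g^2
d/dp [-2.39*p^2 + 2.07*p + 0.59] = 2.07 - 4.78*p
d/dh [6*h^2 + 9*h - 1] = 12*h + 9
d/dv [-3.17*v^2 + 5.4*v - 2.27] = 5.4 - 6.34*v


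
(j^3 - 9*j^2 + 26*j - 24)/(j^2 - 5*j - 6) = (-j^3 + 9*j^2 - 26*j + 24)/(-j^2 + 5*j + 6)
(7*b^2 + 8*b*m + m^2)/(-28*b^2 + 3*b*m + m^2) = (-b - m)/(4*b - m)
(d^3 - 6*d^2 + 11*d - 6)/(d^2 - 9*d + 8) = (d^2 - 5*d + 6)/(d - 8)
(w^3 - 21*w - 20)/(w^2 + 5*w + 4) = w - 5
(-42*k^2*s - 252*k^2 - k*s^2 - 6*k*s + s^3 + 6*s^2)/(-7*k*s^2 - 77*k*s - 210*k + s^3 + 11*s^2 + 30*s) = (6*k + s)/(s + 5)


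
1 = 1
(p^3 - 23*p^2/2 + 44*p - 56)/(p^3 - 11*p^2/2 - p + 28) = (p - 4)/(p + 2)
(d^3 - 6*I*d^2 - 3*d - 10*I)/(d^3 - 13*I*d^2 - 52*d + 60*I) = (d + I)/(d - 6*I)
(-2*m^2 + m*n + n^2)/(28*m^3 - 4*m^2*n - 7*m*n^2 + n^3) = (-m + n)/(14*m^2 - 9*m*n + n^2)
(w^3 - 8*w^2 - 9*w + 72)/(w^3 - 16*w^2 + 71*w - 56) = (w^2 - 9)/(w^2 - 8*w + 7)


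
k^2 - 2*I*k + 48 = (k - 8*I)*(k + 6*I)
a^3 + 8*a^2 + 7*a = a*(a + 1)*(a + 7)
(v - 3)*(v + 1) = v^2 - 2*v - 3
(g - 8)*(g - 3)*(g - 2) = g^3 - 13*g^2 + 46*g - 48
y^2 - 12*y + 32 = (y - 8)*(y - 4)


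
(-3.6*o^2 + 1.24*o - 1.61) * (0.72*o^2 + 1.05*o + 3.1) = -2.592*o^4 - 2.8872*o^3 - 11.0172*o^2 + 2.1535*o - 4.991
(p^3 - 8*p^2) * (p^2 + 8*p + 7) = p^5 - 57*p^3 - 56*p^2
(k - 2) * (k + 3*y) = k^2 + 3*k*y - 2*k - 6*y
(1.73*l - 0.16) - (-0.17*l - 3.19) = 1.9*l + 3.03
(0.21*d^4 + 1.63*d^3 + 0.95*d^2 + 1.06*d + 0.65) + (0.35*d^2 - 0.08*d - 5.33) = 0.21*d^4 + 1.63*d^3 + 1.3*d^2 + 0.98*d - 4.68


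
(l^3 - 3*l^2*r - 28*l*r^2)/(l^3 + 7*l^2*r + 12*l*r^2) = (l - 7*r)/(l + 3*r)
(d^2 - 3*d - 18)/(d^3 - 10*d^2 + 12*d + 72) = (d + 3)/(d^2 - 4*d - 12)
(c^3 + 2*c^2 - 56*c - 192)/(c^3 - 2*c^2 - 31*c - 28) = (c^2 - 2*c - 48)/(c^2 - 6*c - 7)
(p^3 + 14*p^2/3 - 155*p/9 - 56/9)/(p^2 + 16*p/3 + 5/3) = (3*p^2 + 13*p - 56)/(3*(p + 5))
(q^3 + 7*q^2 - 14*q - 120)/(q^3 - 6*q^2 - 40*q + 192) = (q + 5)/(q - 8)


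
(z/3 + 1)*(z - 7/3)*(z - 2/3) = z^3/3 - 67*z/27 + 14/9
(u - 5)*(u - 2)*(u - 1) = u^3 - 8*u^2 + 17*u - 10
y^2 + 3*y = y*(y + 3)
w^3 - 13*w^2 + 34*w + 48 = (w - 8)*(w - 6)*(w + 1)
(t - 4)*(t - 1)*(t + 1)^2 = t^4 - 3*t^3 - 5*t^2 + 3*t + 4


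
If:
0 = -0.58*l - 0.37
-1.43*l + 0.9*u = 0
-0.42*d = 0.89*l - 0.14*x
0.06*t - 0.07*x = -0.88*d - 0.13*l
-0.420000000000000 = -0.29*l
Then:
No Solution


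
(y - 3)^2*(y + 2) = y^3 - 4*y^2 - 3*y + 18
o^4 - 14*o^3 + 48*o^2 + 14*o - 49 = (o - 7)^2*(o - 1)*(o + 1)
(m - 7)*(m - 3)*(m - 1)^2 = m^4 - 12*m^3 + 42*m^2 - 52*m + 21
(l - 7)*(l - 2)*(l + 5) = l^3 - 4*l^2 - 31*l + 70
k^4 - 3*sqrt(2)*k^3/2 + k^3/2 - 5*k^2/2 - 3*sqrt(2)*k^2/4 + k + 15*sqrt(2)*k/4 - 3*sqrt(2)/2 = (k - 1)*(k - 1/2)*(k + 2)*(k - 3*sqrt(2)/2)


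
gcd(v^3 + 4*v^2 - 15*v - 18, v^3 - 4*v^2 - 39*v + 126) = v^2 + 3*v - 18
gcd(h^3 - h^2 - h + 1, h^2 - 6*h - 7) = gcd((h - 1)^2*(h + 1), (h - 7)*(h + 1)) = h + 1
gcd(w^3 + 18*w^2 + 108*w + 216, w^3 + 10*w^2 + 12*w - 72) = w^2 + 12*w + 36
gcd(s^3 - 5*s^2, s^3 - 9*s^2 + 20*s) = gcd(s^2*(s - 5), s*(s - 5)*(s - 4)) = s^2 - 5*s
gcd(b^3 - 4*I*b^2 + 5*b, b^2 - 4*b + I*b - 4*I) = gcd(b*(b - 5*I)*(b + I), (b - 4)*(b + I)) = b + I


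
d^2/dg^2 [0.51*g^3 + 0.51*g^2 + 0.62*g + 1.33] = 3.06*g + 1.02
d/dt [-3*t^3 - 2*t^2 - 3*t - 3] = -9*t^2 - 4*t - 3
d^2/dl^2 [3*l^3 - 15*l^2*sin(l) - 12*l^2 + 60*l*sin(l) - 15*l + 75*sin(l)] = 15*l^2*sin(l) - 60*sqrt(2)*l*sin(l + pi/4) + 18*l - 105*sin(l) + 120*cos(l) - 24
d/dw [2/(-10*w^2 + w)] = 2*(20*w - 1)/(w^2*(10*w - 1)^2)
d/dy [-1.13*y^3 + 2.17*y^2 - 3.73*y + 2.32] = -3.39*y^2 + 4.34*y - 3.73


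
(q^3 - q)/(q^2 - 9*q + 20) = (q^3 - q)/(q^2 - 9*q + 20)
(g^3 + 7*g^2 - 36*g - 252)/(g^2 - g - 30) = (g^2 + 13*g + 42)/(g + 5)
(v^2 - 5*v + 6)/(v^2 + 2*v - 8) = (v - 3)/(v + 4)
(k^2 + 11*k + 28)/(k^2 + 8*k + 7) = (k + 4)/(k + 1)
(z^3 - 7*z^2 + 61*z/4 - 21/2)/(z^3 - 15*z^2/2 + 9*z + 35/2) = (z^2 - 7*z/2 + 3)/(z^2 - 4*z - 5)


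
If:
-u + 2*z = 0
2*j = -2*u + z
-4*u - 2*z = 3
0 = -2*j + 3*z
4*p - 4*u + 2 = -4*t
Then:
No Solution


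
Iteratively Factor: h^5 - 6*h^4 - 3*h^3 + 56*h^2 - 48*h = (h)*(h^4 - 6*h^3 - 3*h^2 + 56*h - 48) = h*(h - 4)*(h^3 - 2*h^2 - 11*h + 12) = h*(h - 4)*(h - 1)*(h^2 - h - 12) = h*(h - 4)*(h - 1)*(h + 3)*(h - 4)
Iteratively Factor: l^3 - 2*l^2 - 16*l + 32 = (l - 2)*(l^2 - 16) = (l - 2)*(l + 4)*(l - 4)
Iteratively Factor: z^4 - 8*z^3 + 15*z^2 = (z - 5)*(z^3 - 3*z^2) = (z - 5)*(z - 3)*(z^2) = z*(z - 5)*(z - 3)*(z)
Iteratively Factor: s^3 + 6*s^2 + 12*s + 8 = (s + 2)*(s^2 + 4*s + 4) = (s + 2)^2*(s + 2)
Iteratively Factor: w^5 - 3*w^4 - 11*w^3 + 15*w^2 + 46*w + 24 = (w + 1)*(w^4 - 4*w^3 - 7*w^2 + 22*w + 24) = (w - 4)*(w + 1)*(w^3 - 7*w - 6) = (w - 4)*(w + 1)^2*(w^2 - w - 6) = (w - 4)*(w + 1)^2*(w + 2)*(w - 3)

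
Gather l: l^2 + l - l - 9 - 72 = l^2 - 81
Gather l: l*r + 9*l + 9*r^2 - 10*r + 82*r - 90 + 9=l*(r + 9) + 9*r^2 + 72*r - 81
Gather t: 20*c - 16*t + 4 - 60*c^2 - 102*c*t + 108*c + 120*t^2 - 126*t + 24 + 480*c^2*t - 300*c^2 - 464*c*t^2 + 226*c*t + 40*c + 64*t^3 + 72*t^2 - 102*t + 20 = -360*c^2 + 168*c + 64*t^3 + t^2*(192 - 464*c) + t*(480*c^2 + 124*c - 244) + 48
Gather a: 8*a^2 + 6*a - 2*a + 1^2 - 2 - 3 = 8*a^2 + 4*a - 4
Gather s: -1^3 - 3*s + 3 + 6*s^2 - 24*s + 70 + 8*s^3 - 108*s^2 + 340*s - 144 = 8*s^3 - 102*s^2 + 313*s - 72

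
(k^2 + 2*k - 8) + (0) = k^2 + 2*k - 8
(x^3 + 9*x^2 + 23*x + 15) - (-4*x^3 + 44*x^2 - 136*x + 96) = 5*x^3 - 35*x^2 + 159*x - 81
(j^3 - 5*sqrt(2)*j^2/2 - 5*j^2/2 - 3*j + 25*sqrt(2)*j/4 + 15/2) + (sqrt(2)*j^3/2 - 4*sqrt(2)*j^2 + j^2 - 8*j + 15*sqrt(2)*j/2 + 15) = sqrt(2)*j^3/2 + j^3 - 13*sqrt(2)*j^2/2 - 3*j^2/2 - 11*j + 55*sqrt(2)*j/4 + 45/2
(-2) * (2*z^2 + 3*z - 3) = -4*z^2 - 6*z + 6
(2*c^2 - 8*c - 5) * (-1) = -2*c^2 + 8*c + 5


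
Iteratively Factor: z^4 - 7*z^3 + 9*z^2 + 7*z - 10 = (z - 2)*(z^3 - 5*z^2 - z + 5) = (z - 5)*(z - 2)*(z^2 - 1) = (z - 5)*(z - 2)*(z + 1)*(z - 1)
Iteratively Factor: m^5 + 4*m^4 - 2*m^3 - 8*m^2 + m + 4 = (m + 4)*(m^4 - 2*m^2 + 1) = (m - 1)*(m + 4)*(m^3 + m^2 - m - 1) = (m - 1)*(m + 1)*(m + 4)*(m^2 - 1) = (m - 1)*(m + 1)^2*(m + 4)*(m - 1)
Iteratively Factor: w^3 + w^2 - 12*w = (w + 4)*(w^2 - 3*w) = w*(w + 4)*(w - 3)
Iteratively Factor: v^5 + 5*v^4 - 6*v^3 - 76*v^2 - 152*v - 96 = (v + 2)*(v^4 + 3*v^3 - 12*v^2 - 52*v - 48) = (v + 2)^2*(v^3 + v^2 - 14*v - 24) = (v - 4)*(v + 2)^2*(v^2 + 5*v + 6) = (v - 4)*(v + 2)^2*(v + 3)*(v + 2)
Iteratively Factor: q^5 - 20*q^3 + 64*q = (q - 2)*(q^4 + 2*q^3 - 16*q^2 - 32*q) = (q - 2)*(q + 4)*(q^3 - 2*q^2 - 8*q) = (q - 2)*(q + 2)*(q + 4)*(q^2 - 4*q) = q*(q - 2)*(q + 2)*(q + 4)*(q - 4)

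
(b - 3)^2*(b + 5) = b^3 - b^2 - 21*b + 45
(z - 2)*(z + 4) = z^2 + 2*z - 8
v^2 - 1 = (v - 1)*(v + 1)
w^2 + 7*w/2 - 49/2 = (w - 7/2)*(w + 7)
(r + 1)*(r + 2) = r^2 + 3*r + 2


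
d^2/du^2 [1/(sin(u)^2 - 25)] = 2*(-2*sin(u)^4 - 47*sin(u)^2 + 25)/(sin(u)^2 - 25)^3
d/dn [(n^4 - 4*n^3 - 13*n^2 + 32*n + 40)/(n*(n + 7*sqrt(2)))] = (2*n^5 - 4*n^4 + 21*sqrt(2)*n^4 - 56*sqrt(2)*n^3 - 91*sqrt(2)*n^2 - 32*n^2 - 80*n - 280*sqrt(2))/(n^2*(n^2 + 14*sqrt(2)*n + 98))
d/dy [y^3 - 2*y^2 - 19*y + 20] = 3*y^2 - 4*y - 19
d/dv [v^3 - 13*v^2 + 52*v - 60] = 3*v^2 - 26*v + 52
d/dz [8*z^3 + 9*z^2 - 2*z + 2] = 24*z^2 + 18*z - 2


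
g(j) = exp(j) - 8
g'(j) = exp(j)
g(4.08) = 51.15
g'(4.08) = 59.15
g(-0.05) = -7.05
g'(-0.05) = 0.95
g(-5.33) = -8.00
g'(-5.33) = 0.00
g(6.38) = 581.93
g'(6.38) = 589.93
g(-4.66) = -7.99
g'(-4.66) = 0.01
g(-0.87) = -7.58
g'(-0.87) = 0.42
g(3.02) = 12.49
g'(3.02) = 20.49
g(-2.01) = -7.87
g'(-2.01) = 0.13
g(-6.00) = -8.00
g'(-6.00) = 0.00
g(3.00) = 12.09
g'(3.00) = 20.09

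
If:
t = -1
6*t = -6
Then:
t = -1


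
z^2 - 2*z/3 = z*(z - 2/3)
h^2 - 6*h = h*(h - 6)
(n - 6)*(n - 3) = n^2 - 9*n + 18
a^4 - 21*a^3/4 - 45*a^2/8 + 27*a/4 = a*(a - 6)*(a - 3/4)*(a + 3/2)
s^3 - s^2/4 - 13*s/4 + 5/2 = (s - 5/4)*(s - 1)*(s + 2)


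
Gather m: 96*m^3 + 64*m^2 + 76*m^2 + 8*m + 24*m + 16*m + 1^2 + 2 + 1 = 96*m^3 + 140*m^2 + 48*m + 4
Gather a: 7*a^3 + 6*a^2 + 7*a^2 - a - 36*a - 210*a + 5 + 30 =7*a^3 + 13*a^2 - 247*a + 35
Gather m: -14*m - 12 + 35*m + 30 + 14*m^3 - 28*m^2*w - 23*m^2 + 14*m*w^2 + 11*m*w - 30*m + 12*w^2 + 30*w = 14*m^3 + m^2*(-28*w - 23) + m*(14*w^2 + 11*w - 9) + 12*w^2 + 30*w + 18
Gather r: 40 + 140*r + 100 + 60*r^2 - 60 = 60*r^2 + 140*r + 80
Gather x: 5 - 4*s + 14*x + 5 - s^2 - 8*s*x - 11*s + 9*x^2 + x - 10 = -s^2 - 15*s + 9*x^2 + x*(15 - 8*s)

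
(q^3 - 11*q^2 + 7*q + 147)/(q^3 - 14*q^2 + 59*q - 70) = (q^2 - 4*q - 21)/(q^2 - 7*q + 10)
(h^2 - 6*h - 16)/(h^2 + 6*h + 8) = (h - 8)/(h + 4)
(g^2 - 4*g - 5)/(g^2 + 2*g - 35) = (g + 1)/(g + 7)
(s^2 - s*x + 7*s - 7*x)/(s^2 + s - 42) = (s - x)/(s - 6)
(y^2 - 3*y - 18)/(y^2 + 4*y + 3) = (y - 6)/(y + 1)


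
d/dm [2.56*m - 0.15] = 2.56000000000000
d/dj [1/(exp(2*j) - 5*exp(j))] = (5 - 2*exp(j))*exp(-j)/(exp(j) - 5)^2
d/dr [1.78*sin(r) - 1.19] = 1.78*cos(r)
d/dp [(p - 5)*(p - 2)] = 2*p - 7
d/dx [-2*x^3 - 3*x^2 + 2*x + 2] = -6*x^2 - 6*x + 2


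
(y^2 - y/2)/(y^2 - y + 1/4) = 2*y/(2*y - 1)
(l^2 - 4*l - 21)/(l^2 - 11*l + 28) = (l + 3)/(l - 4)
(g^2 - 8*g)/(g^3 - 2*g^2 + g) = (g - 8)/(g^2 - 2*g + 1)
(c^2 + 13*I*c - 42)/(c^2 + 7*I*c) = (c + 6*I)/c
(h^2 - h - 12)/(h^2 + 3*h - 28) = (h + 3)/(h + 7)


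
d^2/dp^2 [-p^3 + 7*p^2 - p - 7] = 14 - 6*p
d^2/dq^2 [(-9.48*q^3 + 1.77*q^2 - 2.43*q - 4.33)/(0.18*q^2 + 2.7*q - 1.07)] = (1.4210854715202e-14*q^4 - 143.748*q^3 + 165.52998*q^2 - 80.5563*q - 74.78691)/(0.005832*q^6 + 0.26244*q^5 + 3.832596*q^4 + 16.56288*q^3 - 22.782654*q^2 + 9.27369*q - 1.225043)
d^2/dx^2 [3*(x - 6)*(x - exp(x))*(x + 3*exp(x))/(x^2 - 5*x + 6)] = 6*(x^6*exp(x) - 6*x^5*exp(2*x) - 16*x^5*exp(x) + 102*x^4*exp(2*x) + 99*x^4*exp(x) - 687*x^3*exp(2*x) - 270*x^3*exp(x) - 11*x^3 + 2286*x^2*exp(2*x) + 180*x^2*exp(x) + 18*x^2 - 3744*x*exp(2*x) + 504*x*exp(x) + 108*x + 2412*exp(2*x) - 720*exp(x) - 216)/(x^6 - 15*x^5 + 93*x^4 - 305*x^3 + 558*x^2 - 540*x + 216)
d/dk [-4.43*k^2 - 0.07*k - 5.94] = -8.86*k - 0.07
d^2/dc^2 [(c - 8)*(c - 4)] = 2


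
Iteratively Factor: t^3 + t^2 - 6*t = (t)*(t^2 + t - 6) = t*(t + 3)*(t - 2)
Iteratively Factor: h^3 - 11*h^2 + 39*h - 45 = (h - 5)*(h^2 - 6*h + 9) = (h - 5)*(h - 3)*(h - 3)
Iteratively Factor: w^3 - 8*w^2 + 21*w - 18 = (w - 3)*(w^2 - 5*w + 6) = (w - 3)*(w - 2)*(w - 3)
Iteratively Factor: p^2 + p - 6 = (p + 3)*(p - 2)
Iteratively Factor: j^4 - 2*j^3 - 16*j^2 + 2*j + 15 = (j - 1)*(j^3 - j^2 - 17*j - 15) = (j - 5)*(j - 1)*(j^2 + 4*j + 3) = (j - 5)*(j - 1)*(j + 3)*(j + 1)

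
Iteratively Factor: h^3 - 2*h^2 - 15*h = (h)*(h^2 - 2*h - 15) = h*(h + 3)*(h - 5)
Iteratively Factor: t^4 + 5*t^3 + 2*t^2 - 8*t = (t)*(t^3 + 5*t^2 + 2*t - 8) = t*(t - 1)*(t^2 + 6*t + 8) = t*(t - 1)*(t + 4)*(t + 2)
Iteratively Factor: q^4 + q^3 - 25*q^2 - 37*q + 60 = (q - 1)*(q^3 + 2*q^2 - 23*q - 60) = (q - 1)*(q + 4)*(q^2 - 2*q - 15) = (q - 5)*(q - 1)*(q + 4)*(q + 3)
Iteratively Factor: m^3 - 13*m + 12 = (m - 3)*(m^2 + 3*m - 4) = (m - 3)*(m + 4)*(m - 1)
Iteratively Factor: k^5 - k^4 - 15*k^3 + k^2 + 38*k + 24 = (k + 3)*(k^4 - 4*k^3 - 3*k^2 + 10*k + 8) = (k + 1)*(k + 3)*(k^3 - 5*k^2 + 2*k + 8) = (k - 2)*(k + 1)*(k + 3)*(k^2 - 3*k - 4) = (k - 4)*(k - 2)*(k + 1)*(k + 3)*(k + 1)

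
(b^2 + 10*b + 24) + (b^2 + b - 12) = 2*b^2 + 11*b + 12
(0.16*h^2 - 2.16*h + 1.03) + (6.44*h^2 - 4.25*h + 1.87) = 6.6*h^2 - 6.41*h + 2.9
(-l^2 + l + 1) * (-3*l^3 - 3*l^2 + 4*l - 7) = 3*l^5 - 10*l^3 + 8*l^2 - 3*l - 7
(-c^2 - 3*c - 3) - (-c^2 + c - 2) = -4*c - 1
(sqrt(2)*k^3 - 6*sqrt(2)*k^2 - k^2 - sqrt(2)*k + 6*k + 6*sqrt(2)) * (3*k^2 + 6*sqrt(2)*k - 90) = 3*sqrt(2)*k^5 - 18*sqrt(2)*k^4 + 9*k^4 - 99*sqrt(2)*k^3 - 54*k^3 + 78*k^2 + 594*sqrt(2)*k^2 - 468*k + 90*sqrt(2)*k - 540*sqrt(2)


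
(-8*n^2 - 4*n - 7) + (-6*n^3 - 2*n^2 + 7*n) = -6*n^3 - 10*n^2 + 3*n - 7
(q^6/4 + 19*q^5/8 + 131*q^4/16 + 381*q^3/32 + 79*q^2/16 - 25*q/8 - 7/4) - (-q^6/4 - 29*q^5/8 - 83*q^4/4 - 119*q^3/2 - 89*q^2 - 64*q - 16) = q^6/2 + 6*q^5 + 463*q^4/16 + 2285*q^3/32 + 1503*q^2/16 + 487*q/8 + 57/4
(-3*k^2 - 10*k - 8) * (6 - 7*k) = 21*k^3 + 52*k^2 - 4*k - 48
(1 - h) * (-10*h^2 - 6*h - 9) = 10*h^3 - 4*h^2 + 3*h - 9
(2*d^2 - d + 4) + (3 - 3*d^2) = -d^2 - d + 7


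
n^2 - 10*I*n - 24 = (n - 6*I)*(n - 4*I)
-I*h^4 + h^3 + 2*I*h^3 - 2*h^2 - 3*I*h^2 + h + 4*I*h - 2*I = (h - 1)*(h - I)*(h + 2*I)*(-I*h + I)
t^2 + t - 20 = (t - 4)*(t + 5)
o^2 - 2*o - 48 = (o - 8)*(o + 6)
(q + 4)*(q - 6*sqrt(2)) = q^2 - 6*sqrt(2)*q + 4*q - 24*sqrt(2)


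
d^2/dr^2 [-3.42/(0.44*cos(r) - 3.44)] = (-0.662112*sin(r)^2 + 5.176512*cos(r) - 0.662112)/(0.44*cos(r) - 3.44)^3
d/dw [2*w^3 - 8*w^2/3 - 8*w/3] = 6*w^2 - 16*w/3 - 8/3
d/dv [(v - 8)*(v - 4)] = 2*v - 12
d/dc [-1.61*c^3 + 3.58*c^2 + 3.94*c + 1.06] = -4.83*c^2 + 7.16*c + 3.94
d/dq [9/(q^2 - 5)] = -18*q/(q^2 - 5)^2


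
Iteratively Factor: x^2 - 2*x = (x - 2)*(x)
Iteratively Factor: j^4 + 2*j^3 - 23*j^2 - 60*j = (j)*(j^3 + 2*j^2 - 23*j - 60) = j*(j + 3)*(j^2 - j - 20) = j*(j + 3)*(j + 4)*(j - 5)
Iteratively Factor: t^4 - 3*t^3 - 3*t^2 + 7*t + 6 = (t - 3)*(t^3 - 3*t - 2) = (t - 3)*(t + 1)*(t^2 - t - 2) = (t - 3)*(t - 2)*(t + 1)*(t + 1)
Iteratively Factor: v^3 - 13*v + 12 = (v + 4)*(v^2 - 4*v + 3) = (v - 1)*(v + 4)*(v - 3)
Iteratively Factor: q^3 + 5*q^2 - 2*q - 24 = (q + 3)*(q^2 + 2*q - 8) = (q + 3)*(q + 4)*(q - 2)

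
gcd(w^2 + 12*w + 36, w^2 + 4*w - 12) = w + 6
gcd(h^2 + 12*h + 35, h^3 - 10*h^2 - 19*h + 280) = h + 5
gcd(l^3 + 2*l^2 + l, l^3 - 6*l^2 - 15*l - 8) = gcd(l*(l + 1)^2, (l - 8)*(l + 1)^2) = l^2 + 2*l + 1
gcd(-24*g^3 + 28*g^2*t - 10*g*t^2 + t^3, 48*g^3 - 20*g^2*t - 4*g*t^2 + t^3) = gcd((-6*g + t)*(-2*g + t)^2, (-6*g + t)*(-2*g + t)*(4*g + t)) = 12*g^2 - 8*g*t + t^2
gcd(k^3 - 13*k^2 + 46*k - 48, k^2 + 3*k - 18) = k - 3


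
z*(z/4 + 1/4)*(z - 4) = z^3/4 - 3*z^2/4 - z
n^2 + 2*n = n*(n + 2)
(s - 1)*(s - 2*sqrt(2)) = s^2 - 2*sqrt(2)*s - s + 2*sqrt(2)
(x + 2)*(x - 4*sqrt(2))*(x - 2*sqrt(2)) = x^3 - 6*sqrt(2)*x^2 + 2*x^2 - 12*sqrt(2)*x + 16*x + 32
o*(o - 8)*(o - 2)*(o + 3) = o^4 - 7*o^3 - 14*o^2 + 48*o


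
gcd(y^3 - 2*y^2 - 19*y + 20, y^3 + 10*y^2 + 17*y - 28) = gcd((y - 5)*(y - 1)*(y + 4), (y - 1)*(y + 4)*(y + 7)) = y^2 + 3*y - 4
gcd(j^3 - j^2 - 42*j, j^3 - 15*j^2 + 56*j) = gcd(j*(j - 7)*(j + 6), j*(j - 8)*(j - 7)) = j^2 - 7*j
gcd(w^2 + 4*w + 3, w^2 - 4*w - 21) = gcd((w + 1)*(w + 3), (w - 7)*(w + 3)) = w + 3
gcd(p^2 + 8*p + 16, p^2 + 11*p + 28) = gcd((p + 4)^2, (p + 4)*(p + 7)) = p + 4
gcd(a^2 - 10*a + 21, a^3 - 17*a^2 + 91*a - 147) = a^2 - 10*a + 21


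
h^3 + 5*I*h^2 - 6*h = h*(h + 2*I)*(h + 3*I)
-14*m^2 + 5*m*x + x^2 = (-2*m + x)*(7*m + x)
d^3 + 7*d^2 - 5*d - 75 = (d - 3)*(d + 5)^2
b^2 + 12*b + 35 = (b + 5)*(b + 7)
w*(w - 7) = w^2 - 7*w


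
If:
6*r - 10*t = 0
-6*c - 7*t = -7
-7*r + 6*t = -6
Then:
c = -7/102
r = 30/17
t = 18/17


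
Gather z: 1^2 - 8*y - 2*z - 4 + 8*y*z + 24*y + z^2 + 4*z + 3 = 16*y + z^2 + z*(8*y + 2)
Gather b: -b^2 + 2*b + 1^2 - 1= -b^2 + 2*b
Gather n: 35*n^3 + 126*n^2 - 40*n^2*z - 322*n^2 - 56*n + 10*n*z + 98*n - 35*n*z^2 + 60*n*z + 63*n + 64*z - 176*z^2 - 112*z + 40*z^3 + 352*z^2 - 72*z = 35*n^3 + n^2*(-40*z - 196) + n*(-35*z^2 + 70*z + 105) + 40*z^3 + 176*z^2 - 120*z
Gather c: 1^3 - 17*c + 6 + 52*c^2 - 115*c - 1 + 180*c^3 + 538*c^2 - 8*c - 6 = 180*c^3 + 590*c^2 - 140*c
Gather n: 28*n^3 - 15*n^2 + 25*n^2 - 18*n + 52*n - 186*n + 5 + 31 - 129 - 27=28*n^3 + 10*n^2 - 152*n - 120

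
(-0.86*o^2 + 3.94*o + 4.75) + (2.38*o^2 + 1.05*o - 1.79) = 1.52*o^2 + 4.99*o + 2.96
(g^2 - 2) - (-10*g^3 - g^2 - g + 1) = 10*g^3 + 2*g^2 + g - 3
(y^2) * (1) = y^2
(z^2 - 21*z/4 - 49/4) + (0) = z^2 - 21*z/4 - 49/4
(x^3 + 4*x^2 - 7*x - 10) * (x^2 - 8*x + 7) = x^5 - 4*x^4 - 32*x^3 + 74*x^2 + 31*x - 70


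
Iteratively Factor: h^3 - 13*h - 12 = (h + 3)*(h^2 - 3*h - 4) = (h + 1)*(h + 3)*(h - 4)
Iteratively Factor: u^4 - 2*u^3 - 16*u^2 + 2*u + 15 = (u + 1)*(u^3 - 3*u^2 - 13*u + 15) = (u - 5)*(u + 1)*(u^2 + 2*u - 3) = (u - 5)*(u + 1)*(u + 3)*(u - 1)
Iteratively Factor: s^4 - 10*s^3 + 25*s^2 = (s)*(s^3 - 10*s^2 + 25*s) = s^2*(s^2 - 10*s + 25) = s^2*(s - 5)*(s - 5)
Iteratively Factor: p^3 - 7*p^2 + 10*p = (p)*(p^2 - 7*p + 10) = p*(p - 5)*(p - 2)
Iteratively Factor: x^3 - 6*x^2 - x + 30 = (x - 5)*(x^2 - x - 6) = (x - 5)*(x - 3)*(x + 2)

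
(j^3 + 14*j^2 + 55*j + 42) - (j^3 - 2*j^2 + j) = 16*j^2 + 54*j + 42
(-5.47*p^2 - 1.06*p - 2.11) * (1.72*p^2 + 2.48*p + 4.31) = -9.4084*p^4 - 15.3888*p^3 - 29.8337*p^2 - 9.8014*p - 9.0941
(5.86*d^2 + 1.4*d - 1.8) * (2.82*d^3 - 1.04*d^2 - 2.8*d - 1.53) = 16.5252*d^5 - 2.1464*d^4 - 22.94*d^3 - 11.0138*d^2 + 2.898*d + 2.754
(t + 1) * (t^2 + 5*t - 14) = t^3 + 6*t^2 - 9*t - 14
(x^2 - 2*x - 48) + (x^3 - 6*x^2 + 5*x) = x^3 - 5*x^2 + 3*x - 48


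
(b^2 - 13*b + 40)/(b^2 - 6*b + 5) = (b - 8)/(b - 1)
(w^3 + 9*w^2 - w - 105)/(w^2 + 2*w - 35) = (w^2 + 2*w - 15)/(w - 5)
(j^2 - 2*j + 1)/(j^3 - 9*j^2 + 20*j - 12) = (j - 1)/(j^2 - 8*j + 12)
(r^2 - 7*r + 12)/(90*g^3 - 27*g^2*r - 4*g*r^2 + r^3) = (r^2 - 7*r + 12)/(90*g^3 - 27*g^2*r - 4*g*r^2 + r^3)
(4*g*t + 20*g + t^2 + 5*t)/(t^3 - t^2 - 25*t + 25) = (4*g + t)/(t^2 - 6*t + 5)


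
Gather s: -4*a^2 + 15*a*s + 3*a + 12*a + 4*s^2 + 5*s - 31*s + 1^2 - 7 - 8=-4*a^2 + 15*a + 4*s^2 + s*(15*a - 26) - 14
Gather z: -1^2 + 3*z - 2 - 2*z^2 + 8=-2*z^2 + 3*z + 5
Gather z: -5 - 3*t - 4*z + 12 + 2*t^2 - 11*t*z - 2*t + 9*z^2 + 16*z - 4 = 2*t^2 - 5*t + 9*z^2 + z*(12 - 11*t) + 3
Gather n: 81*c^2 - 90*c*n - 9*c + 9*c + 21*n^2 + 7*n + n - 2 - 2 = 81*c^2 + 21*n^2 + n*(8 - 90*c) - 4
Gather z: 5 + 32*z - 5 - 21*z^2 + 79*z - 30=-21*z^2 + 111*z - 30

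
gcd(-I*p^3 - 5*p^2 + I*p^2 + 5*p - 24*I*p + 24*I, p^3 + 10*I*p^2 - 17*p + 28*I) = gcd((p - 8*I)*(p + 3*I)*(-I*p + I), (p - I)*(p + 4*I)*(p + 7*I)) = 1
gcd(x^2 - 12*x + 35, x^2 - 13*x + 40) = x - 5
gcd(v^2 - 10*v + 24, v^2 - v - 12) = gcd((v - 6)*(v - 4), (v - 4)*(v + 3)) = v - 4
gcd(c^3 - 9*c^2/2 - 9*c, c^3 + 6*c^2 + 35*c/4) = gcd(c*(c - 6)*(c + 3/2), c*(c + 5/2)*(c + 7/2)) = c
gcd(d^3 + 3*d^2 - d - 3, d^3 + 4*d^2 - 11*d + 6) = d - 1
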